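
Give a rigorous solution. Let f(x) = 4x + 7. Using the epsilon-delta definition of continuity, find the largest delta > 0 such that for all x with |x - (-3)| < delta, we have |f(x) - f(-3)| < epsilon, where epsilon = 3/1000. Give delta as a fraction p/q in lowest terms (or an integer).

We compute f(-3) = 4*(-3) + 7 = -5.
|f(x) - f(-3)| = |4x + 7 - (-5)| = |4(x - (-3))| = 4|x - (-3)|.
We need 4|x - (-3)| < 3/1000, i.e. |x - (-3)| < 3/1000 / 4 = 3/4000.
So any delta <= 3/4000 works. Conversely, if delta > 3/4000, then x = -3 + 3/4000 satisfies |x - (-3)| = 3/4000 < delta but |f(x) - f(-3)| = 4 * 3/4000 = 3/1000, which is not < 3/1000; so no larger delta works.
Hence the largest such delta is 3/4000.

3/4000


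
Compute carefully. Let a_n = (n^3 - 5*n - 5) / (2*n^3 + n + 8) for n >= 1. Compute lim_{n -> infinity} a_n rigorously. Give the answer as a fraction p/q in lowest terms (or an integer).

Divide numerator and denominator by n^3, the highest power:
numerator / n^3 = 1 - 5/n^2 - 5/n^3
denominator / n^3 = 2 + n^(-2) + 8/n^3
As n -> infinity, all terms of the form c/n^k (k >= 1) tend to 0.
So numerator / n^3 -> 1 and denominator / n^3 -> 2.
Therefore lim a_n = 1/2.

1/2


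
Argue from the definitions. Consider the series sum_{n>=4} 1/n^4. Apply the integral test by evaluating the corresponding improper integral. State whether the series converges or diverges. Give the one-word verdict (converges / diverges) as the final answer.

Let f(x) = x^(-4). Then f is positive, continuous, and decreasing on [4, infinity), so the integral test applies.
Compute the improper integral int_{4}^infinity f(x) dx:
  antiderivative F(x) = -1/(3*x^3).
  As x -> infinity, F(x) -> 0 (since p = 4 > 1).
  So int = F(infinity) - F(4) = 0 - (-1/192) = 1/192.
  Finite, so by the integral test, the series converges.

converges


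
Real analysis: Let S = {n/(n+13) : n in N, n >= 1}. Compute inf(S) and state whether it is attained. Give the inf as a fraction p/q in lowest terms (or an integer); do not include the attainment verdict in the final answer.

Analysis:
- Values: 1/14, 2/15, 3/16, 4/17, ... strictly increasing.
- Minimum is 1/14 (n=1); inf = 1/14 (attained).
- n/(n+13) = 1 - 13/(n+13) -> 1 from below as n -> infinity, and never equals 1.
- So sup = 1 (not attained).
Conclusion: inf(S) = 1/14, attained in S.

1/14


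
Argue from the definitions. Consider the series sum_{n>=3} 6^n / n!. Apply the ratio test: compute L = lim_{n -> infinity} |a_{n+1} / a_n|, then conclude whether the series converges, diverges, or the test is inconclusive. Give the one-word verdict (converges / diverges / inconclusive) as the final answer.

Let a_n denote the general term. Form the ratio a_{n+1}/a_n and simplify:
a_{n+1}/a_n = 6/(n + 1)
Take the limit as n -> infinity: L = 0.
Since L = 0 < 1, the ratio test implies the series converges.

converges


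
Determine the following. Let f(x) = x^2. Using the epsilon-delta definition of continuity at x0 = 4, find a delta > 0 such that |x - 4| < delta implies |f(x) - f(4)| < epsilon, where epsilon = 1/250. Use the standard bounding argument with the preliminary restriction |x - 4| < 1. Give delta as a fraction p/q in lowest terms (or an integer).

Factor: |x^2 - (4)^2| = |x - 4| * |x + 4|.
Impose |x - 4| < 1 first. Then |x + 4| = |(x - 4) + 2*(4)| <= |x - 4| + 2*|4| < 1 + 8 = 9.
So |x^2 - (4)^2| < delta * 9.
We need delta * 9 <= 1/250, i.e. delta <= 1/250/9 = 1/2250.
Since 1/2250 < 1, this is tighter than 1; take delta = 1/2250.
So delta = 1/2250 works.

1/2250


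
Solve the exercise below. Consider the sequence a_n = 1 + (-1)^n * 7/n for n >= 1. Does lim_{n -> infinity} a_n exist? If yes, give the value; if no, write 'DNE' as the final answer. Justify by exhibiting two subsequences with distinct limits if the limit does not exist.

Examine the behaviour of a_n along subsequences.
Even-n subsequence a_{2k} = 1 + 7/(2k) -> 1. Odd-n subsequence a_{2k+1} = 1 - 7/(2k+1) -> 1. Both tend to 1, which suggests the limit is 1; verify directly.
|a_n - 1| = |(-1)^n * 7/n| = 7/n for every n >= 1.
Given epsilon > 0, choose a positive integer N > 7/epsilon. Then for all n >= N, |a_n - 1| = 7/n <= 7/N < epsilon.
So by the definition of the limit, lim a_n exists and equals 1.

1


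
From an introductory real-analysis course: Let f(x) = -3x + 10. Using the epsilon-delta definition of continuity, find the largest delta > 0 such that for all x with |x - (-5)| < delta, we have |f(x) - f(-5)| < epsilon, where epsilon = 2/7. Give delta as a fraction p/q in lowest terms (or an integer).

We compute f(-5) = -3*(-5) + 10 = 25.
|f(x) - f(-5)| = |-3x + 10 - (25)| = |-3(x - (-5))| = 3|x - (-5)|.
We need 3|x - (-5)| < 2/7, i.e. |x - (-5)| < 2/7 / 3 = 2/21.
So any delta <= 2/21 works. Conversely, if delta > 2/21, then x = -5 + 2/21 satisfies |x - (-5)| = 2/21 < delta but |f(x) - f(-5)| = 3 * 2/21 = 2/7, which is not < 2/7; so no larger delta works.
Hence the largest such delta is 2/21.

2/21


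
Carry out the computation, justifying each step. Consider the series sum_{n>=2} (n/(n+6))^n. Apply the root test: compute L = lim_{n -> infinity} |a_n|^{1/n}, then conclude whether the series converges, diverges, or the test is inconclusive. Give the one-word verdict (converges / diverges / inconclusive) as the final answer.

Let a_n denote the general term. Form |a_n|^(1/n) and simplify:
|a_n|^(1/n) = n/(n + 6)
Take the limit as n -> infinity: L = 1.
Since L = 1, the root test is inconclusive. (In fact a_n = (n/(n+6))^n -> e^(-6) != 0, so the nth-term test shows divergence; but the root test itself gives no conclusion.)

inconclusive


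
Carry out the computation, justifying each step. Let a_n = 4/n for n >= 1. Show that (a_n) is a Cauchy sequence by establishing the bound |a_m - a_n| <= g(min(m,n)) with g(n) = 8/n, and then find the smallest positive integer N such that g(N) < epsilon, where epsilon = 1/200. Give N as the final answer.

For any m, n >= 1, by the triangle inequality:
|a_m - a_n| = |4/m - 4/n| <= 4*1/m + 4*1/n <= 8/min(m,n).
So g(n) = 8/n bounds the Cauchy difference. Since g(n) -> 0, (a_n) is Cauchy.
Now solve g(N) < 1/200: 8/N < 1/200 <=> N > 8 / (1/200) = 1600.
The smallest integer strictly greater than 1600 is N = 1601.
Check: g(1601) = 8/1601 = 8/1601 < 1/200; g(1600) = 1/200 >= 1/200. So N = 1601.

1601


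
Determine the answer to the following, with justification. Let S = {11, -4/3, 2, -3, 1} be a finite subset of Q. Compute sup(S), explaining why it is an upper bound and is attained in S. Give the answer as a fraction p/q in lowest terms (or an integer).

S is finite, so sup(S) = max(S).
Sorted decreasing:
11, 2, 1, -4/3, -3
The extremum is 11.
For every x in S, x <= 11. And 11 is in S, so it is attained.
Therefore sup(S) = 11.

11


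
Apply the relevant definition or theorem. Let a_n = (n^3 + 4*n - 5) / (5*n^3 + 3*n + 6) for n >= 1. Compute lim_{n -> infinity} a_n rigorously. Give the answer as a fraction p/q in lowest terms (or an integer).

Divide numerator and denominator by n^3, the highest power:
numerator / n^3 = 1 + 4/n^2 - 5/n^3
denominator / n^3 = 5 + 3/n^2 + 6/n^3
As n -> infinity, all terms of the form c/n^k (k >= 1) tend to 0.
So numerator / n^3 -> 1 and denominator / n^3 -> 5.
Therefore lim a_n = 1/5.

1/5


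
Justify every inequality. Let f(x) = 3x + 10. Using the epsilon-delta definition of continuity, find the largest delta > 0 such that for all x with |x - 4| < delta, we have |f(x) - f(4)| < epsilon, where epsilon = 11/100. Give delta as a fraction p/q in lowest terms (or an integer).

We compute f(4) = 3*(4) + 10 = 22.
|f(x) - f(4)| = |3x + 10 - (22)| = |3(x - 4)| = 3|x - 4|.
We need 3|x - 4| < 11/100, i.e. |x - 4| < 11/100 / 3 = 11/300.
So any delta <= 11/300 works. Conversely, if delta > 11/300, then x = 4 + 11/300 satisfies |x - 4| = 11/300 < delta but |f(x) - f(4)| = 3 * 11/300 = 11/100, which is not < 11/100; so no larger delta works.
Hence the largest such delta is 11/300.

11/300


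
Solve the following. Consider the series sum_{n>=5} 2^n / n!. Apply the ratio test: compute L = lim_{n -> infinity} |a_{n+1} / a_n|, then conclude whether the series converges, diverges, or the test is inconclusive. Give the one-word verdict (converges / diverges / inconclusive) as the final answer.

Let a_n denote the general term. Form the ratio a_{n+1}/a_n and simplify:
a_{n+1}/a_n = 2/(n + 1)
Take the limit as n -> infinity: L = 0.
Since L = 0 < 1, the ratio test implies the series converges.

converges


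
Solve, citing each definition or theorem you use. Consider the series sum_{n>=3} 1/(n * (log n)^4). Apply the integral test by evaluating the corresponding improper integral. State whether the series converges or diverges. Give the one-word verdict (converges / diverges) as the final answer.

Let f(x) = 1/(x*log(x)^4). Then f is positive, continuous, and decreasing on [3, infinity), so the integral test applies.
Compute the improper integral int_{3}^infinity f(x) dx:
  antiderivative F(x) = -1/(3*log(x)^3).
  F(x) -> 0 as x -> infinity.  int = 0 - F(3) = 1/(3*log(3)^3) < infinity. By the integral test, the series converges.

converges


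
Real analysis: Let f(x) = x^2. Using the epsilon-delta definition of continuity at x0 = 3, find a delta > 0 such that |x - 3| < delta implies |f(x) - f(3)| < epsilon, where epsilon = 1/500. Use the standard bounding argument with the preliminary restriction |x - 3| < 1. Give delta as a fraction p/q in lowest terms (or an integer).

Factor: |x^2 - (3)^2| = |x - 3| * |x + 3|.
Impose |x - 3| < 1 first. Then |x + 3| = |(x - 3) + 2*(3)| <= |x - 3| + 2*|3| < 1 + 6 = 7.
So |x^2 - (3)^2| < delta * 7.
We need delta * 7 <= 1/500, i.e. delta <= 1/500/7 = 1/3500.
Since 1/3500 < 1, this is tighter than 1; take delta = 1/3500.
So delta = 1/3500 works.

1/3500


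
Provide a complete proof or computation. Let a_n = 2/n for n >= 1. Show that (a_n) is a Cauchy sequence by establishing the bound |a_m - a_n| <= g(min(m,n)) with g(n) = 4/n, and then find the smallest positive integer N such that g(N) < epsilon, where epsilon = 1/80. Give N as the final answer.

For any m, n >= 1, by the triangle inequality:
|a_m - a_n| = |2/m - 2/n| <= 2*1/m + 2*1/n <= 4/min(m,n).
So g(n) = 4/n bounds the Cauchy difference. Since g(n) -> 0, (a_n) is Cauchy.
Now solve g(N) < 1/80: 4/N < 1/80 <=> N > 4 / (1/80) = 320.
The smallest integer strictly greater than 320 is N = 321.
Check: g(321) = 4/321 = 4/321 < 1/80; g(320) = 1/80 >= 1/80. So N = 321.

321


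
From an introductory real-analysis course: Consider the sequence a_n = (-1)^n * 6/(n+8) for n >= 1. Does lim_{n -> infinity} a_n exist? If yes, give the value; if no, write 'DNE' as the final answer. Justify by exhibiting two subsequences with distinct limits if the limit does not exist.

Examine the behaviour of a_n along subsequences.
Even-n subsequence a_{2k} = 6/(2k+8) -> 0. Odd-n subsequence a_{2k+1} = -6/(2k+9) -> 0. Both tend to 0, which suggests the limit is 0; verify directly.
|a_n - 0| = 6/(n+8) < 6/n for every n >= 1.
Given epsilon > 0, choose a positive integer N > 6/epsilon. Then for all n >= N, |a_n| < 6/n <= 6/N < epsilon.
So by the definition of the limit, lim a_n exists and equals 0.

0


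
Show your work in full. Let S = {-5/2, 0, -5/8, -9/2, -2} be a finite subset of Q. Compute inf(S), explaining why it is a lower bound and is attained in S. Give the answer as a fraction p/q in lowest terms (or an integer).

S is finite, so inf(S) = min(S).
Sorted increasing:
-9/2, -5/2, -2, -5/8, 0
The extremum is -9/2.
For every x in S, x >= -9/2. And -9/2 is in S, so it is attained.
Therefore inf(S) = -9/2.

-9/2


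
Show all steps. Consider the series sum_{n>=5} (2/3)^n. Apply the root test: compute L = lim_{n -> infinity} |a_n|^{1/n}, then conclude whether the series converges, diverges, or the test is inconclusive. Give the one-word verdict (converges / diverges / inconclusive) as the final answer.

Let a_n denote the general term. Form |a_n|^(1/n) and simplify:
|a_n|^(1/n) = 2/3
Take the limit as n -> infinity: L = 2/3.
Since L = 2/3 < 1, the root test implies convergence.

converges


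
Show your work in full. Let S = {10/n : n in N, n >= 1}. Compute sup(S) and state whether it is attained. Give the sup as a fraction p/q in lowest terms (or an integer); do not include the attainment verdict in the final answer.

Analysis:
- Values: 10, 5, 10/3, 5/2, ... strictly decreasing.
- The maximum is 10 (n=1); sup = 10 (attained).
- The set is bounded below by 0; 10/n -> 0 so 0 is the greatest lower bound.
- 0 is not in the set, so inf = 0 is not attained.
Conclusion: sup(S) = 10, attained in S.

10


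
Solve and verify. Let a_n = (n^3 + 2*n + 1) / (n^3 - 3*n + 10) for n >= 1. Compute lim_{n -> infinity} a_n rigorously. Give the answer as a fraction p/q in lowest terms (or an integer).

Divide numerator and denominator by n^3, the highest power:
numerator / n^3 = 1 + 2/n^2 + n^(-3)
denominator / n^3 = 1 - 3/n^2 + 10/n^3
As n -> infinity, all terms of the form c/n^k (k >= 1) tend to 0.
So numerator / n^3 -> 1 and denominator / n^3 -> 1.
Therefore lim a_n = 1.

1


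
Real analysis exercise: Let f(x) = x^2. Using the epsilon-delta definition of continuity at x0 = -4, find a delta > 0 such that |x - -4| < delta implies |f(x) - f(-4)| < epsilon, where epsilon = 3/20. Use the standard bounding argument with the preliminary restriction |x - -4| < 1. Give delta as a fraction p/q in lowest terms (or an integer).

Factor: |x^2 - (-4)^2| = |x - -4| * |x + -4|.
Impose |x - -4| < 1 first. Then |x + -4| = |(x - -4) + 2*(-4)| <= |x - -4| + 2*|-4| < 1 + 8 = 9.
So |x^2 - (-4)^2| < delta * 9.
We need delta * 9 <= 3/20, i.e. delta <= 3/20/9 = 1/60.
Since 1/60 < 1, this is tighter than 1; take delta = 1/60.
So delta = 1/60 works.

1/60


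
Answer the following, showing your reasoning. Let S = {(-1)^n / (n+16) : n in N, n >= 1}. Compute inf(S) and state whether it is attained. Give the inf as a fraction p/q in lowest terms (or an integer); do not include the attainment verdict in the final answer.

Analysis:
- Values: -1/17, 1/18, -1/19, 1/20, -1/21, ...
- Positive terms (even n): 1/(2+16), 1/(4+16), ... decreasing -> max = 1/18 (n=2).
- Negative terms (odd n): -1/(1+16), -1/(3+16), ... increasing -> min = -1/17 (n=1).
- So sup = 1/18 (attained at n=2); inf = -1/17 (attained at n=1).
Conclusion: inf(S) = -1/17, attained in S.

-1/17


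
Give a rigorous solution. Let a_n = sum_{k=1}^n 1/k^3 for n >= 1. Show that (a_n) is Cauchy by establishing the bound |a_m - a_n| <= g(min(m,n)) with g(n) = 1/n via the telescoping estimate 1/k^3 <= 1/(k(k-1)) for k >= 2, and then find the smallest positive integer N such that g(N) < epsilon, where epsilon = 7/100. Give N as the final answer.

For m > n >= 1: |a_m - a_n| = sum_{k=n+1}^m 1/k^3.
Use 1/k^3 <= 1/(k(k-1)) = 1/(k-1) - 1/k for k >= 2 (which holds since k^3 >= k^2 >= k(k-1) for k >= 2):
sum_{k=n+1}^m 1/k^3 <= sum_{k=n+1}^m (1/(k-1) - 1/k) = 1/n - 1/m <= 1/n.
By symmetry the same bound holds with n,m swapped, so |a_m - a_n| <= 1/min(m,n) = g(min(m,n)). Since g(n) -> 0, (a_n) is Cauchy.
Now solve g(N) < 7/100: 1/N < 7/100 <=> N > 1/(7/100) = 100/7.
The smallest integer strictly greater than 100/7 is N = 15.
Check: g(15) = 1/15 < 7/100; g(14) = 1/14 >= 7/100. So N = 15.

15


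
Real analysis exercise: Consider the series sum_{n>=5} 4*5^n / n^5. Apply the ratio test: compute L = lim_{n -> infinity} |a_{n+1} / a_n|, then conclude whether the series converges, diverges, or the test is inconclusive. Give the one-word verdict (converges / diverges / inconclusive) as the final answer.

Let a_n denote the general term. Form the ratio a_{n+1}/a_n and simplify:
a_{n+1}/a_n = 5*n^5/(n + 1)^5
Take the limit as n -> infinity: L = 5.
Since L = 5 > 1 (or L = infinity), the ratio test implies the series diverges.

diverges


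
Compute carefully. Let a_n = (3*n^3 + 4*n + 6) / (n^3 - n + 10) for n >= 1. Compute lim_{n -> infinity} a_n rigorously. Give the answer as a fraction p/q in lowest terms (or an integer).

Divide numerator and denominator by n^3, the highest power:
numerator / n^3 = 3 + 4/n^2 + 6/n^3
denominator / n^3 = 1 - 1/n^2 + 10/n^3
As n -> infinity, all terms of the form c/n^k (k >= 1) tend to 0.
So numerator / n^3 -> 3 and denominator / n^3 -> 1.
Therefore lim a_n = 3.

3


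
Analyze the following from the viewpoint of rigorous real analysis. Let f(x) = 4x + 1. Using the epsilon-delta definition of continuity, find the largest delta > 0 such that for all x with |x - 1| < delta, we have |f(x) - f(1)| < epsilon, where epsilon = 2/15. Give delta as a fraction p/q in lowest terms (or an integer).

We compute f(1) = 4*(1) + 1 = 5.
|f(x) - f(1)| = |4x + 1 - (5)| = |4(x - 1)| = 4|x - 1|.
We need 4|x - 1| < 2/15, i.e. |x - 1| < 2/15 / 4 = 1/30.
So any delta <= 1/30 works. Conversely, if delta > 1/30, then x = 1 + 1/30 satisfies |x - 1| = 1/30 < delta but |f(x) - f(1)| = 4 * 1/30 = 2/15, which is not < 2/15; so no larger delta works.
Hence the largest such delta is 1/30.

1/30


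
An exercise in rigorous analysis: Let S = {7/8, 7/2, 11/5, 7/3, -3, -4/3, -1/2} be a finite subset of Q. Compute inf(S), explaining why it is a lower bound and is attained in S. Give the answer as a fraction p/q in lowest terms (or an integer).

S is finite, so inf(S) = min(S).
Sorted increasing:
-3, -4/3, -1/2, 7/8, 11/5, 7/3, 7/2
The extremum is -3.
For every x in S, x >= -3. And -3 is in S, so it is attained.
Therefore inf(S) = -3.

-3


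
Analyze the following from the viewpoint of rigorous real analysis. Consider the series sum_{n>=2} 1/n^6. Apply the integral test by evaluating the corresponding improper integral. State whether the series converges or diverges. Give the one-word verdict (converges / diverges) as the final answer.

Let f(x) = x^(-6). Then f is positive, continuous, and decreasing on [2, infinity), so the integral test applies.
Compute the improper integral int_{2}^infinity f(x) dx:
  antiderivative F(x) = -1/(5*x^5).
  As x -> infinity, F(x) -> 0 (since p = 6 > 1).
  So int = F(infinity) - F(2) = 0 - (-1/160) = 1/160.
  Finite, so by the integral test, the series converges.

converges


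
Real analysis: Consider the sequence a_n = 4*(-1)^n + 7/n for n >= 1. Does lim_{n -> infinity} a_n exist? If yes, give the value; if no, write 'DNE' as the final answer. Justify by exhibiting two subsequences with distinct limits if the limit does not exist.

Examine the behaviour of a_n along subsequences.
a_{2k} = 4 + 7/(2k) -> 4. a_{2k+1} = -4 + 7/(2k+1) -> -4.
Since these two subsequential limits are 4 and -4, distinct, the full sequence cannot converge (a convergent sequence has all subsequences tending to the same limit). So lim a_n does not exist.

DNE


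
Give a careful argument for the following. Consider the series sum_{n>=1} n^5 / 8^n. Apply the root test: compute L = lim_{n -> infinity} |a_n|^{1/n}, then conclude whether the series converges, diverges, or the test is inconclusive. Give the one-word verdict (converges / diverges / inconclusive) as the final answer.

Let a_n denote the general term. Form |a_n|^(1/n) and simplify:
|a_n|^(1/n) = n^(5/n)/8
Take the limit as n -> infinity: L = 1/8.
Since L = 1/8 < 1, the root test implies convergence.

converges


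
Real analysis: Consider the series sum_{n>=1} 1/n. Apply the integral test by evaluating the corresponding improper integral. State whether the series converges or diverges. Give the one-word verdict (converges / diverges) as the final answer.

Let f(x) = 1/x. Then f is positive, continuous, and decreasing on [1, infinity), so the integral test applies.
Compute the improper integral int_{1}^infinity f(x) dx:
  antiderivative F(x) = log(x).
  As x -> infinity, log(x) -> infinity.
  So int = infinity - log(1) = infinity. By the integral test, the series diverges.

diverges


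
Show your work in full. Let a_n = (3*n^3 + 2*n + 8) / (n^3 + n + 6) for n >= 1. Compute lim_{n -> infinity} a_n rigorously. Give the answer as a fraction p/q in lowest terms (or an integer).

Divide numerator and denominator by n^3, the highest power:
numerator / n^3 = 3 + 2/n^2 + 8/n^3
denominator / n^3 = 1 + n^(-2) + 6/n^3
As n -> infinity, all terms of the form c/n^k (k >= 1) tend to 0.
So numerator / n^3 -> 3 and denominator / n^3 -> 1.
Therefore lim a_n = 3.

3


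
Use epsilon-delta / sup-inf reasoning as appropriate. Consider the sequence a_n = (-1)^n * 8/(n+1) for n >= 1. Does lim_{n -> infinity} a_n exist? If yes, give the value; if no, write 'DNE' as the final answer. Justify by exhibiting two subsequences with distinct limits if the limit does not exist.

Examine the behaviour of a_n along subsequences.
Even-n subsequence a_{2k} = 8/(2k+1) -> 0. Odd-n subsequence a_{2k+1} = -8/(2k+2) -> 0. Both tend to 0, which suggests the limit is 0; verify directly.
|a_n - 0| = 8/(n+1) < 8/n for every n >= 1.
Given epsilon > 0, choose a positive integer N > 8/epsilon. Then for all n >= N, |a_n| < 8/n <= 8/N < epsilon.
So by the definition of the limit, lim a_n exists and equals 0.

0


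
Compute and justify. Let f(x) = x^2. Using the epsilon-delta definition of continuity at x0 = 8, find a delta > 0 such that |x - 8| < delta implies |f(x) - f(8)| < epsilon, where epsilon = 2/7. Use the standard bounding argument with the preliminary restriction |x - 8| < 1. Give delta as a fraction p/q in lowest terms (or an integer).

Factor: |x^2 - (8)^2| = |x - 8| * |x + 8|.
Impose |x - 8| < 1 first. Then |x + 8| = |(x - 8) + 2*(8)| <= |x - 8| + 2*|8| < 1 + 16 = 17.
So |x^2 - (8)^2| < delta * 17.
We need delta * 17 <= 2/7, i.e. delta <= 2/7/17 = 2/119.
Since 2/119 < 1, this is tighter than 1; take delta = 2/119.
So delta = 2/119 works.

2/119


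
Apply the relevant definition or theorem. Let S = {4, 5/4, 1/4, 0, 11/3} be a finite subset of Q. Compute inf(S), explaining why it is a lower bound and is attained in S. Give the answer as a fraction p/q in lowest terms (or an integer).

S is finite, so inf(S) = min(S).
Sorted increasing:
0, 1/4, 5/4, 11/3, 4
The extremum is 0.
For every x in S, x >= 0. And 0 is in S, so it is attained.
Therefore inf(S) = 0.

0


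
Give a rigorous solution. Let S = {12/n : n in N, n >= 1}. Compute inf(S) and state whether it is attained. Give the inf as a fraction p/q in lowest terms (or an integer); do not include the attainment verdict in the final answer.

Analysis:
- Values: 12, 6, 4, 3, ... strictly decreasing.
- The maximum is 12 (n=1); sup = 12 (attained).
- The set is bounded below by 0; 12/n -> 0 so 0 is the greatest lower bound.
- 0 is not in the set, so inf = 0 is not attained.
Conclusion: inf(S) = 0, not attained in S.

0


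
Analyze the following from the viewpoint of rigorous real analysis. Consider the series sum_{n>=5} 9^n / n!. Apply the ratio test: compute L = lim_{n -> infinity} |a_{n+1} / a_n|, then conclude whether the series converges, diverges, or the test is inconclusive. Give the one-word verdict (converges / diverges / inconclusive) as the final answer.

Let a_n denote the general term. Form the ratio a_{n+1}/a_n and simplify:
a_{n+1}/a_n = 9/(n + 1)
Take the limit as n -> infinity: L = 0.
Since L = 0 < 1, the ratio test implies the series converges.

converges


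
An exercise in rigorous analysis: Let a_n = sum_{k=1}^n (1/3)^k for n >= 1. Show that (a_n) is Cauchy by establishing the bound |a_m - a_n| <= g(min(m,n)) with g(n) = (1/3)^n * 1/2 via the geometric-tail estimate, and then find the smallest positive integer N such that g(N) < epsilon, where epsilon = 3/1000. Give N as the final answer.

For m > n >= 1: |a_m - a_n| = sum_{k=n+1}^m (1/3)^k < sum_{k=n+1}^infinity (1/3)^k = (1/3)^(n+1) / (1 - 1/3) = (1/3)^n * (1/3) * (3/2) = (1/3)^n * 1/2.
So g(n) = (1/3)^n / 2. Since g(n) -> 0, (a_n) is Cauchy.
Now solve g(N) < 3/1000: (1/3)^N / 2 < 3/1000 <=> 3^N > 1 / (2 * 3/1000) = 500/3.
Check powers of 3: 3^4 = 81 <= 500/3, 3^5 = 243 > 500/3.
So the smallest such N is 5. Check: g(5) = 1/(2 * 243) = 1/486 < 3/1000.

5


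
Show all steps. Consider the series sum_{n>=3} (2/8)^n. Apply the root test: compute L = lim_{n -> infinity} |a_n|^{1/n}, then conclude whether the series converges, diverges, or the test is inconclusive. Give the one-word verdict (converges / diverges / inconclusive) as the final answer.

Let a_n denote the general term. Form |a_n|^(1/n) and simplify:
|a_n|^(1/n) = 1/4
Take the limit as n -> infinity: L = 1/4.
Since L = 1/4 < 1, the root test implies convergence.

converges


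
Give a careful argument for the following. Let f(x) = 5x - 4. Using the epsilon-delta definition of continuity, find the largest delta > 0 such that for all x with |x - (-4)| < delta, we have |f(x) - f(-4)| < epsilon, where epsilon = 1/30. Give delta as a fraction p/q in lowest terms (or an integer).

We compute f(-4) = 5*(-4) - 4 = -24.
|f(x) - f(-4)| = |5x - 4 - (-24)| = |5(x - (-4))| = 5|x - (-4)|.
We need 5|x - (-4)| < 1/30, i.e. |x - (-4)| < 1/30 / 5 = 1/150.
So any delta <= 1/150 works. Conversely, if delta > 1/150, then x = -4 + 1/150 satisfies |x - (-4)| = 1/150 < delta but |f(x) - f(-4)| = 5 * 1/150 = 1/30, which is not < 1/30; so no larger delta works.
Hence the largest such delta is 1/150.

1/150


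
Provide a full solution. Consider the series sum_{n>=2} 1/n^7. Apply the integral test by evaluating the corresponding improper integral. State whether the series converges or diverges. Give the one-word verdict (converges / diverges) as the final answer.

Let f(x) = x^(-7). Then f is positive, continuous, and decreasing on [2, infinity), so the integral test applies.
Compute the improper integral int_{2}^infinity f(x) dx:
  antiderivative F(x) = -1/(6*x^6).
  As x -> infinity, F(x) -> 0 (since p = 7 > 1).
  So int = F(infinity) - F(2) = 0 - (-1/384) = 1/384.
  Finite, so by the integral test, the series converges.

converges


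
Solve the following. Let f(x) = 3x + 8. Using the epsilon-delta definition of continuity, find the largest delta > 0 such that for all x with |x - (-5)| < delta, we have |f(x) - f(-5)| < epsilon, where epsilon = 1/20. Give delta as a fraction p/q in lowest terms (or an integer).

We compute f(-5) = 3*(-5) + 8 = -7.
|f(x) - f(-5)| = |3x + 8 - (-7)| = |3(x - (-5))| = 3|x - (-5)|.
We need 3|x - (-5)| < 1/20, i.e. |x - (-5)| < 1/20 / 3 = 1/60.
So any delta <= 1/60 works. Conversely, if delta > 1/60, then x = -5 + 1/60 satisfies |x - (-5)| = 1/60 < delta but |f(x) - f(-5)| = 3 * 1/60 = 1/20, which is not < 1/20; so no larger delta works.
Hence the largest such delta is 1/60.

1/60


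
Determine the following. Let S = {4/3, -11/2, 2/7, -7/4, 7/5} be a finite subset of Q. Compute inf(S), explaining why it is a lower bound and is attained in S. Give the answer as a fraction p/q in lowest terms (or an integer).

S is finite, so inf(S) = min(S).
Sorted increasing:
-11/2, -7/4, 2/7, 4/3, 7/5
The extremum is -11/2.
For every x in S, x >= -11/2. And -11/2 is in S, so it is attained.
Therefore inf(S) = -11/2.

-11/2


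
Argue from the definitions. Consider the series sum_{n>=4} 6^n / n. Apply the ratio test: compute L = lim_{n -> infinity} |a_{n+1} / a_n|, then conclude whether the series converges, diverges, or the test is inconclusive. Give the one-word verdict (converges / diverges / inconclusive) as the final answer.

Let a_n denote the general term. Form the ratio a_{n+1}/a_n and simplify:
a_{n+1}/a_n = 6*n/(n + 1)
Take the limit as n -> infinity: L = 6.
Since L = 6 > 1 (or L = infinity), the ratio test implies the series diverges.

diverges


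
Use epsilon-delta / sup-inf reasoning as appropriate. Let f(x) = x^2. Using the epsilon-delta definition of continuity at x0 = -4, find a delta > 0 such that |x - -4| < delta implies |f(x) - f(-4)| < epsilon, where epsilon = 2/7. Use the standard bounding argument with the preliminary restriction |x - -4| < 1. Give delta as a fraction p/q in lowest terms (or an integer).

Factor: |x^2 - (-4)^2| = |x - -4| * |x + -4|.
Impose |x - -4| < 1 first. Then |x + -4| = |(x - -4) + 2*(-4)| <= |x - -4| + 2*|-4| < 1 + 8 = 9.
So |x^2 - (-4)^2| < delta * 9.
We need delta * 9 <= 2/7, i.e. delta <= 2/7/9 = 2/63.
Since 2/63 < 1, this is tighter than 1; take delta = 2/63.
So delta = 2/63 works.

2/63


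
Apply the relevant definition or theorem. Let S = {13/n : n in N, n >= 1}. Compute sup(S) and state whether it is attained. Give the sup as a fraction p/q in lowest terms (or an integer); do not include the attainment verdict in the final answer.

Analysis:
- Values: 13, 13/2, 13/3, 13/4, ... strictly decreasing.
- The maximum is 13 (n=1); sup = 13 (attained).
- The set is bounded below by 0; 13/n -> 0 so 0 is the greatest lower bound.
- 0 is not in the set, so inf = 0 is not attained.
Conclusion: sup(S) = 13, attained in S.

13


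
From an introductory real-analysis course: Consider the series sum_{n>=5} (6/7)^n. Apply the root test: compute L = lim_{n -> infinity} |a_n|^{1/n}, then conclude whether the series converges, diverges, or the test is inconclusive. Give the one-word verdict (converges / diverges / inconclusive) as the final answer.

Let a_n denote the general term. Form |a_n|^(1/n) and simplify:
|a_n|^(1/n) = 6/7
Take the limit as n -> infinity: L = 6/7.
Since L = 6/7 < 1, the root test implies convergence.

converges


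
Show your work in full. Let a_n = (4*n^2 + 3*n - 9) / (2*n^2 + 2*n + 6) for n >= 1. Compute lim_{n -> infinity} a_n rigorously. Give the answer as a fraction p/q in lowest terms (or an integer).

Divide numerator and denominator by n^2, the highest power:
numerator / n^2 = 4 + 3/n - 9/n^2
denominator / n^2 = 2 + 2/n + 6/n^2
As n -> infinity, all terms of the form c/n^k (k >= 1) tend to 0.
So numerator / n^2 -> 4 and denominator / n^2 -> 2.
Therefore lim a_n = 2.

2


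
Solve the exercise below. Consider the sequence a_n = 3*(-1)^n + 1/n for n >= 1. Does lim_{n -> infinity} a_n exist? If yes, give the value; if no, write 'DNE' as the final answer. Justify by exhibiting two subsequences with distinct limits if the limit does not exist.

Examine the behaviour of a_n along subsequences.
a_{2k} = 3 + 1/(2k) -> 3. a_{2k+1} = -3 + 1/(2k+1) -> -3.
Since these two subsequential limits are 3 and -3, distinct, the full sequence cannot converge (a convergent sequence has all subsequences tending to the same limit). So lim a_n does not exist.

DNE


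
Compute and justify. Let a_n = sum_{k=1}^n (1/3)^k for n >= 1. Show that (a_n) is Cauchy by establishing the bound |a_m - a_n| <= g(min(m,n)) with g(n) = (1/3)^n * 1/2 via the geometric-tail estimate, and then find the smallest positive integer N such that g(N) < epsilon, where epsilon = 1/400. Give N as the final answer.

For m > n >= 1: |a_m - a_n| = sum_{k=n+1}^m (1/3)^k < sum_{k=n+1}^infinity (1/3)^k = (1/3)^(n+1) / (1 - 1/3) = (1/3)^n * (1/3) * (3/2) = (1/3)^n * 1/2.
So g(n) = (1/3)^n / 2. Since g(n) -> 0, (a_n) is Cauchy.
Now solve g(N) < 1/400: (1/3)^N / 2 < 1/400 <=> 3^N > 1 / (2 * 1/400) = 200.
Check powers of 3: 3^4 = 81 <= 200, 3^5 = 243 > 200.
So the smallest such N is 5. Check: g(5) = 1/(2 * 243) = 1/486 < 1/400.

5


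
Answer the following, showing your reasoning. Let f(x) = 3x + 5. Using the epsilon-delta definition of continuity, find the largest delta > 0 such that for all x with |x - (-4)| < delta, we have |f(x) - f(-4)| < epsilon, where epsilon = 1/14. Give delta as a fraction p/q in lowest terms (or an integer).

We compute f(-4) = 3*(-4) + 5 = -7.
|f(x) - f(-4)| = |3x + 5 - (-7)| = |3(x - (-4))| = 3|x - (-4)|.
We need 3|x - (-4)| < 1/14, i.e. |x - (-4)| < 1/14 / 3 = 1/42.
So any delta <= 1/42 works. Conversely, if delta > 1/42, then x = -4 + 1/42 satisfies |x - (-4)| = 1/42 < delta but |f(x) - f(-4)| = 3 * 1/42 = 1/14, which is not < 1/14; so no larger delta works.
Hence the largest such delta is 1/42.

1/42


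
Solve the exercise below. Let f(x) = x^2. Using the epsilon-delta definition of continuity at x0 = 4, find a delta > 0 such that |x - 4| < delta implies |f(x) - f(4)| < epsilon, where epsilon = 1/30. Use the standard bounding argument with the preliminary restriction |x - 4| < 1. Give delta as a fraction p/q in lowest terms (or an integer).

Factor: |x^2 - (4)^2| = |x - 4| * |x + 4|.
Impose |x - 4| < 1 first. Then |x + 4| = |(x - 4) + 2*(4)| <= |x - 4| + 2*|4| < 1 + 8 = 9.
So |x^2 - (4)^2| < delta * 9.
We need delta * 9 <= 1/30, i.e. delta <= 1/30/9 = 1/270.
Since 1/270 < 1, this is tighter than 1; take delta = 1/270.
So delta = 1/270 works.

1/270


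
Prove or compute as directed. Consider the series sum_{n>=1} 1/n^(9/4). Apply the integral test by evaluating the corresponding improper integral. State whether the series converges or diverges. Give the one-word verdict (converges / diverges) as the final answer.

Let f(x) = x^(-9/4). Then f is positive, continuous, and decreasing on [1, infinity), so the integral test applies.
Compute the improper integral int_{1}^infinity f(x) dx:
  antiderivative F(x) = -4/(5*x^(5/4)).
  As x -> infinity, F(x) -> 0 (since p = 9/4 > 1).
  So int = F(infinity) - F(1) = 0 - (-4/5) = 4/5.
  Finite, so by the integral test, the series converges.

converges


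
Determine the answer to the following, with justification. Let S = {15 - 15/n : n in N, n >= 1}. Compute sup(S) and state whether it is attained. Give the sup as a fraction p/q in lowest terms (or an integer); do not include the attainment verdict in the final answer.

Analysis:
- Values: 0, 15/2, 10, 45/4, ... strictly increasing.
- Minimum is 0 (n=1); inf = 0 (attained).
- 15 - 15/n -> 15 from below; sup = 15, not attained.
Conclusion: sup(S) = 15, not attained in S.

15


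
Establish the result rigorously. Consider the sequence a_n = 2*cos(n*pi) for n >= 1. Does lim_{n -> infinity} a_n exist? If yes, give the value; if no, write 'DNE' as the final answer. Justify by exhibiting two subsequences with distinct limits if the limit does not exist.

Examine the behaviour of a_n along subsequences.
cos(n*pi) = (-1)^n, so a_n = 2*(-1)^n. a_{2k} = 2 -> 2. a_{2k+1} = -2 -> -2.
Since these two subsequential limits are 2 and -2, distinct, the full sequence cannot converge (a convergent sequence has all subsequences tending to the same limit). So lim a_n does not exist.

DNE


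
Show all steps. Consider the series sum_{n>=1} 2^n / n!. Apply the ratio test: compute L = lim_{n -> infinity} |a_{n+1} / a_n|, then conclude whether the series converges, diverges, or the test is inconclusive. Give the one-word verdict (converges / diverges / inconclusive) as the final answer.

Let a_n denote the general term. Form the ratio a_{n+1}/a_n and simplify:
a_{n+1}/a_n = 2/(n + 1)
Take the limit as n -> infinity: L = 0.
Since L = 0 < 1, the ratio test implies the series converges.

converges


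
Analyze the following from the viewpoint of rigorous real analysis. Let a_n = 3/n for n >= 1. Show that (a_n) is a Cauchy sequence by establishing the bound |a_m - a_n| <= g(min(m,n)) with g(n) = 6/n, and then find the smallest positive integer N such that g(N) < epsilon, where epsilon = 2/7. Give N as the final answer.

For any m, n >= 1, by the triangle inequality:
|a_m - a_n| = |3/m - 3/n| <= 3*1/m + 3*1/n <= 6/min(m,n).
So g(n) = 6/n bounds the Cauchy difference. Since g(n) -> 0, (a_n) is Cauchy.
Now solve g(N) < 2/7: 6/N < 2/7 <=> N > 6 / (2/7) = 21.
The smallest integer strictly greater than 21 is N = 22.
Check: g(22) = 6/22 = 3/11 < 2/7; g(21) = 2/7 >= 2/7. So N = 22.

22


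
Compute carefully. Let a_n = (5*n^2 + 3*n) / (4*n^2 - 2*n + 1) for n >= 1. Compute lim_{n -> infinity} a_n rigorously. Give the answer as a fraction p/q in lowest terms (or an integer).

Divide numerator and denominator by n^2, the highest power:
numerator / n^2 = 5 + 3/n
denominator / n^2 = 4 - 2/n + n^(-2)
As n -> infinity, all terms of the form c/n^k (k >= 1) tend to 0.
So numerator / n^2 -> 5 and denominator / n^2 -> 4.
Therefore lim a_n = 5/4.

5/4


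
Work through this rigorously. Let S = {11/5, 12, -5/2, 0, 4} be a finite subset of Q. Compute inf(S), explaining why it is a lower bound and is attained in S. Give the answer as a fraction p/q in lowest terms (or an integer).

S is finite, so inf(S) = min(S).
Sorted increasing:
-5/2, 0, 11/5, 4, 12
The extremum is -5/2.
For every x in S, x >= -5/2. And -5/2 is in S, so it is attained.
Therefore inf(S) = -5/2.

-5/2


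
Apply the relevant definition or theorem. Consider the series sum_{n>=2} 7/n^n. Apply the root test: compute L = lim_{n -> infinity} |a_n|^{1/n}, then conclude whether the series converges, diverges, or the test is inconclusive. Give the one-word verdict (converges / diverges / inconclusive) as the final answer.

Let a_n denote the general term. Form |a_n|^(1/n) and simplify:
|a_n|^(1/n) = 7^(1/n)/n
Take the limit as n -> infinity: L = 0.
Since L = 0 < 1, the root test implies convergence.

converges


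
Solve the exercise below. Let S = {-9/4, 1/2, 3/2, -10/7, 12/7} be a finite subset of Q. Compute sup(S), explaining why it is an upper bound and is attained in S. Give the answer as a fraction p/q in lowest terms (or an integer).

S is finite, so sup(S) = max(S).
Sorted decreasing:
12/7, 3/2, 1/2, -10/7, -9/4
The extremum is 12/7.
For every x in S, x <= 12/7. And 12/7 is in S, so it is attained.
Therefore sup(S) = 12/7.

12/7


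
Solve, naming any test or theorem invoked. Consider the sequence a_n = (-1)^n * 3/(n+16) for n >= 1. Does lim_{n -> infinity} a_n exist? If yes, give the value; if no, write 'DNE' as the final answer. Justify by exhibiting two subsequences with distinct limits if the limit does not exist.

Examine the behaviour of a_n along subsequences.
Even-n subsequence a_{2k} = 3/(2k+16) -> 0. Odd-n subsequence a_{2k+1} = -3/(2k+17) -> 0. Both tend to 0, which suggests the limit is 0; verify directly.
|a_n - 0| = 3/(n+16) < 3/n for every n >= 1.
Given epsilon > 0, choose a positive integer N > 3/epsilon. Then for all n >= N, |a_n| < 3/n <= 3/N < epsilon.
So by the definition of the limit, lim a_n exists and equals 0.

0


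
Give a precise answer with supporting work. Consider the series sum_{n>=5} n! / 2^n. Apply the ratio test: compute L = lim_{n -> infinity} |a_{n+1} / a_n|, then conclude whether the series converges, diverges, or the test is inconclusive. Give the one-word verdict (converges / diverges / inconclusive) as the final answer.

Let a_n denote the general term. Form the ratio a_{n+1}/a_n and simplify:
a_{n+1}/a_n = n/2 + 1/2
Take the limit as n -> infinity: L = infinity.
Since L = infinity > 1 (or L = infinity), the ratio test implies the series diverges.

diverges


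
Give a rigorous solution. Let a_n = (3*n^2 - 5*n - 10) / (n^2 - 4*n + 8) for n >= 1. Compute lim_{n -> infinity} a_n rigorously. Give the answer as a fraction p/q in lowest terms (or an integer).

Divide numerator and denominator by n^2, the highest power:
numerator / n^2 = 3 - 5/n - 10/n^2
denominator / n^2 = 1 - 4/n + 8/n^2
As n -> infinity, all terms of the form c/n^k (k >= 1) tend to 0.
So numerator / n^2 -> 3 and denominator / n^2 -> 1.
Therefore lim a_n = 3.

3


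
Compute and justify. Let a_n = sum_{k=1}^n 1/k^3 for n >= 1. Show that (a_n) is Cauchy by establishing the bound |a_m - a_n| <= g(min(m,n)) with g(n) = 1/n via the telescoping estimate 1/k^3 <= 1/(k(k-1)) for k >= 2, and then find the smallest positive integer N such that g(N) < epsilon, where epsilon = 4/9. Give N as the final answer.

For m > n >= 1: |a_m - a_n| = sum_{k=n+1}^m 1/k^3.
Use 1/k^3 <= 1/(k(k-1)) = 1/(k-1) - 1/k for k >= 2 (which holds since k^3 >= k^2 >= k(k-1) for k >= 2):
sum_{k=n+1}^m 1/k^3 <= sum_{k=n+1}^m (1/(k-1) - 1/k) = 1/n - 1/m <= 1/n.
By symmetry the same bound holds with n,m swapped, so |a_m - a_n| <= 1/min(m,n) = g(min(m,n)). Since g(n) -> 0, (a_n) is Cauchy.
Now solve g(N) < 4/9: 1/N < 4/9 <=> N > 1/(4/9) = 9/4.
The smallest integer strictly greater than 9/4 is N = 3.
Check: g(3) = 1/3 < 4/9; g(2) = 1/2 >= 4/9. So N = 3.

3


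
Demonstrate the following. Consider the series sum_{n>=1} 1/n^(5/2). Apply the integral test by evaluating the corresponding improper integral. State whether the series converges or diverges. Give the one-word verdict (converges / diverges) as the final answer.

Let f(x) = x^(-5/2). Then f is positive, continuous, and decreasing on [1, infinity), so the integral test applies.
Compute the improper integral int_{1}^infinity f(x) dx:
  antiderivative F(x) = -2/(3*x^(3/2)).
  As x -> infinity, F(x) -> 0 (since p = 5/2 > 1).
  So int = F(infinity) - F(1) = 0 - (-2/3) = 2/3.
  Finite, so by the integral test, the series converges.

converges
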